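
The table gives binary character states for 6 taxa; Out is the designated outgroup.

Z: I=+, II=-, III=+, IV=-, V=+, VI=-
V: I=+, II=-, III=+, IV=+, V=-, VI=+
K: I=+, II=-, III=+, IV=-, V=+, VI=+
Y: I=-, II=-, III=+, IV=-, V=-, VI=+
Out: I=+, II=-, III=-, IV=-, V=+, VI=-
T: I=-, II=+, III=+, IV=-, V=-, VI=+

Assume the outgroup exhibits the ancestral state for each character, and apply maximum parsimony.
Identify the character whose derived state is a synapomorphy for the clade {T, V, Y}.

Character polarity is set by the outgroup: the derived state is whichever differs from the outgroup's state, so for I, V the derived state is '-', and for the remaining characters it is '+'.
I: derived state '-' in T and Y only — synapomorphy for {T, Y}.
II (derived state '+') is unique to T (autapomorphy; uninformative for grouping).
III (derived state '+') is shared by all ingroup taxa — unites the whole ingroup.
IV: derived state '+' in V only — an autapomorphy, so it tells us nothing about relationships among taxa.
V (derived state '-') is shared by T, V, and Y — a synapomorphy uniting that clade.
VI: derived state '+' in K, T, V, and Y only — synapomorphy for {K, T, V, Y}.
Most parsimonious ingroup topology: ((K,((Y,T),V)),Z).
The clade {T, V, Y} is supported by V: its derived state '-' occurs in exactly those taxa and in no other taxon (including the outgroup).

V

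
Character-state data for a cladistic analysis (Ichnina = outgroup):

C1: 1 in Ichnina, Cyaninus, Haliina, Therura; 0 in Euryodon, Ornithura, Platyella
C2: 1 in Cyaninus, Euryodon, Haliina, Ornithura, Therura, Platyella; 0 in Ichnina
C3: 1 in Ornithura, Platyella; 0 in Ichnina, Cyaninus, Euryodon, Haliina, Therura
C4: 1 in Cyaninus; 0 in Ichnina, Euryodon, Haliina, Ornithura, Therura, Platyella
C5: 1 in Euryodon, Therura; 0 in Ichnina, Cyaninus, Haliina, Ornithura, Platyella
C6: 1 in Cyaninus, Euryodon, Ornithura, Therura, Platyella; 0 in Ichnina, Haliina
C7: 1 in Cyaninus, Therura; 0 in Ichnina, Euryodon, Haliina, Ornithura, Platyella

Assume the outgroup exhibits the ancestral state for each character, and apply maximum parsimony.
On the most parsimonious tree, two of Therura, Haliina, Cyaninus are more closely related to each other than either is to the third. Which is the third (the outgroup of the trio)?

Character polarity is set by the outgroup: the derived state is whichever differs from the outgroup's state, so for C1 the derived state is '0', and for the remaining characters it is '1'.
C1: derived state '0' in Euryodon, Ornithura, and Platyella only — synapomorphy for {Euryodon, Ornithura, Platyella}.
All ingroup taxa share the derived state '1' for C2; it defines the ingroup but does not resolve relationships within it.
Only Ornithura and Platyella show the derived state '1' for C3, supporting them as a clade.
C4 (derived state '1') is unique to Cyaninus (autapomorphy; uninformative for grouping).
C5 (state '1') occurs in Euryodon and Therura but conflicts with the nesting implied by the other characters — most parsimoniously interpreted as homoplasy.
C6 (derived state '1') is shared by Cyaninus, Euryodon, Ornithura, Platyella, and Therura — a synapomorphy uniting that clade.
Only Cyaninus and Therura show the derived state '1' for C7, supporting them as a clade.
Most parsimonious ingroup topology: (((Cyaninus,Therura),(Euryodon,(Ornithura,Platyella))),Haliina).
Cyaninus and Therura share a more recent common ancestor with each other than either does with Haliina, so Haliina is the least closely related of the three.

Haliina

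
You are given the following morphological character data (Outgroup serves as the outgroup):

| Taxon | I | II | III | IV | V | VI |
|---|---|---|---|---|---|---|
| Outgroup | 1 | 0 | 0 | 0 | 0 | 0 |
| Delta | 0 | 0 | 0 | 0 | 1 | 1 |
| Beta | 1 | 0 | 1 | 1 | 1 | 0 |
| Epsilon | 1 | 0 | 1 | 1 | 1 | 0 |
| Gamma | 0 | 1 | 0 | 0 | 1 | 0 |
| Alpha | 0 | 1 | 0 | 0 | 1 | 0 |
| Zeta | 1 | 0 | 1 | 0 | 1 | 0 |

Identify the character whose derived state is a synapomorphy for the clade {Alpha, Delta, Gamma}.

Character polarity is set by the outgroup: the derived state is whichever differs from the outgroup's state, so for I the derived state is '0', and for the remaining characters it is '1'.
I: derived state '0' in Alpha, Delta, and Gamma only — synapomorphy for {Alpha, Delta, Gamma}.
Only Alpha and Gamma show the derived state '1' for II, supporting them as a clade.
III: derived state '1' in Beta, Epsilon, and Zeta only — synapomorphy for {Beta, Epsilon, Zeta}.
IV: derived state '1' in Beta and Epsilon only — synapomorphy for {Beta, Epsilon}.
V (derived state '1') is shared by all ingroup taxa — unites the whole ingroup.
VI (derived state '1') is unique to Delta (autapomorphy; uninformative for grouping).
Most parsimonious ingroup topology: ((Delta,(Gamma,Alpha)),((Beta,Epsilon),Zeta)).
The clade {Alpha, Delta, Gamma} is supported by I: its derived state '0' occurs in exactly those taxa and in no other taxon (including the outgroup).

I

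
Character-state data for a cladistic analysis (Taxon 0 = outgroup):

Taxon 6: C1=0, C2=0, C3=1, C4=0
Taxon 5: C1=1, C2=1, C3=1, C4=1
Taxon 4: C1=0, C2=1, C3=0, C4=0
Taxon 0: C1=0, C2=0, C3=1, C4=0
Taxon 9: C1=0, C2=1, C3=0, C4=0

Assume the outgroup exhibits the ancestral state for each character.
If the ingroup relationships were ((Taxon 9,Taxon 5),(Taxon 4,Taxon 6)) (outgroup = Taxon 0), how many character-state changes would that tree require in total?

6

Map each character onto ((Taxon 9,Taxon 5),(Taxon 4,Taxon 6)) (rooted by Taxon 0) and count the minimum state changes it requires (Fitch parsimony):
C1: 1; C2: 2; C3: 2; C4: 1.
Total tree length = 6.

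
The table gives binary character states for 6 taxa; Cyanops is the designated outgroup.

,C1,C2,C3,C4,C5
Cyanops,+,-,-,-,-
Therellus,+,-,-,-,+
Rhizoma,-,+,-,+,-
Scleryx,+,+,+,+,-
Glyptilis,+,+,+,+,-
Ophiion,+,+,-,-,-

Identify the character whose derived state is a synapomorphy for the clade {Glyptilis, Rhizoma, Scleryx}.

Character polarity is set by the outgroup: the derived state is whichever differs from the outgroup's state, so for C1 the derived state is '-', and for the remaining characters it is '+'.
C1: derived state '-' in Rhizoma only — an autapomorphy, so it tells us nothing about relationships among taxa.
C2: derived state '+' in Glyptilis, Ophiion, Rhizoma, and Scleryx only — synapomorphy for {Glyptilis, Ophiion, Rhizoma, Scleryx}.
Only Glyptilis and Scleryx show the derived state '+' for C3, supporting them as a clade.
Only Glyptilis, Rhizoma, and Scleryx show the derived state '+' for C4, supporting them as a clade.
C5: derived state '+' in Therellus only — an autapomorphy, so it tells us nothing about relationships among taxa.
Most parsimonious ingroup topology: (Therellus,((Rhizoma,(Scleryx,Glyptilis)),Ophiion)).
The clade {Glyptilis, Rhizoma, Scleryx} is supported by C4: its derived state '+' occurs in exactly those taxa and in no other taxon (including the outgroup).

C4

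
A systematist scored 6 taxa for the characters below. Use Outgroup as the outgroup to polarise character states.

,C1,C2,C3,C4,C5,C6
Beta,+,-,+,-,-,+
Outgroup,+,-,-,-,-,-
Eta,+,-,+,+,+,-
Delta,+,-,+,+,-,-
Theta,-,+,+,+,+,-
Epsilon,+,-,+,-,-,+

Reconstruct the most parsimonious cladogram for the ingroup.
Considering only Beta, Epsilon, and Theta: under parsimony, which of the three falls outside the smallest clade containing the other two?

Character polarity is set by the outgroup: the derived state is whichever differs from the outgroup's state, so for C1 the derived state is '-', and for the remaining characters it is '+'.
C1 (derived state '-') is unique to Theta (autapomorphy; uninformative for grouping).
C2 (derived state '+') is unique to Theta (autapomorphy; uninformative for grouping).
C3 (derived state '+') is shared by all ingroup taxa — unites the whole ingroup.
C4 (derived state '+') is shared by Delta, Eta, and Theta — a synapomorphy uniting that clade.
Only Eta and Theta show the derived state '+' for C5, supporting them as a clade.
Only Beta and Epsilon show the derived state '+' for C6, supporting them as a clade.
Most parsimonious ingroup topology: ((Beta,Epsilon),(Delta,(Theta,Eta))).
Beta and Epsilon share a more recent common ancestor with each other than either does with Theta, so Theta is the least closely related of the three.

Theta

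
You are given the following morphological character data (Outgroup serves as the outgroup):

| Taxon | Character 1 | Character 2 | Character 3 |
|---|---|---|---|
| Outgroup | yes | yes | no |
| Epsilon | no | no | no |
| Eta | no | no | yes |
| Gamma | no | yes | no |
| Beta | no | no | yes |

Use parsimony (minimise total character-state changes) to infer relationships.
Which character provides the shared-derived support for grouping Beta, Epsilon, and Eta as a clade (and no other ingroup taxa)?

Character 2

Character polarity is set by the outgroup: the derived state is whichever differs from the outgroup's state, so for Character 1, Character 2 the derived state is 'no', and for the remaining characters it is 'yes'.
Character 1 (derived state 'no') is shared by all ingroup taxa — unites the whole ingroup.
Character 2: derived state 'no' in Beta, Epsilon, and Eta only — synapomorphy for {Beta, Epsilon, Eta}.
Character 3 (derived state 'yes') is shared by Beta and Eta — a synapomorphy uniting that clade.
Most parsimonious ingroup topology: ((Epsilon,(Eta,Beta)),Gamma).
The clade {Beta, Epsilon, Eta} is supported by Character 2: its derived state 'no' occurs in exactly those taxa and in no other taxon (including the outgroup).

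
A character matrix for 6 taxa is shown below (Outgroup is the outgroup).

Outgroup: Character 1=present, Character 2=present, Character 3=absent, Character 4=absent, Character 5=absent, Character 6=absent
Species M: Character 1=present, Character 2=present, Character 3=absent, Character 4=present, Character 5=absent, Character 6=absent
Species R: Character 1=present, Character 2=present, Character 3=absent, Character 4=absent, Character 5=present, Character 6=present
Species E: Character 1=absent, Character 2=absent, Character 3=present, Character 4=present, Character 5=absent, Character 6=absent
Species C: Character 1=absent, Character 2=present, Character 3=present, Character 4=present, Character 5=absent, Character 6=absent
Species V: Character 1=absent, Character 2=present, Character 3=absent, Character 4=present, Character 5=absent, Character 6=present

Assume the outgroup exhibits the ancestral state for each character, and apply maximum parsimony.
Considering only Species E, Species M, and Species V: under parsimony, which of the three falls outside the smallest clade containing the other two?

Species M

Character polarity is set by the outgroup: the derived state is whichever differs from the outgroup's state, so for Character 1, Character 2 the derived state is 'absent', and for the remaining characters it is 'present'.
Only Species C, Species E, and Species V show the derived state 'absent' for Character 1, supporting them as a clade.
Character 2 (derived state 'absent') is unique to Species E (autapomorphy; uninformative for grouping).
Only Species C and Species E show the derived state 'present' for Character 3, supporting them as a clade.
Only Species C, Species E, Species M, and Species V show the derived state 'present' for Character 4, supporting them as a clade.
Character 5 (derived state 'present') is unique to Species R (autapomorphy; uninformative for grouping).
Character 6 groups Species R and Species V, which is incompatible with the clades supported by the remaining characters; treating it as convergent (homoplasy) costs fewer steps than any alternative tree.
Most parsimonious ingroup topology: ((Species M,((Species E,Species C),Species V)),Species R).
Species E and Species V share a more recent common ancestor with each other than either does with Species M, so Species M is the least closely related of the three.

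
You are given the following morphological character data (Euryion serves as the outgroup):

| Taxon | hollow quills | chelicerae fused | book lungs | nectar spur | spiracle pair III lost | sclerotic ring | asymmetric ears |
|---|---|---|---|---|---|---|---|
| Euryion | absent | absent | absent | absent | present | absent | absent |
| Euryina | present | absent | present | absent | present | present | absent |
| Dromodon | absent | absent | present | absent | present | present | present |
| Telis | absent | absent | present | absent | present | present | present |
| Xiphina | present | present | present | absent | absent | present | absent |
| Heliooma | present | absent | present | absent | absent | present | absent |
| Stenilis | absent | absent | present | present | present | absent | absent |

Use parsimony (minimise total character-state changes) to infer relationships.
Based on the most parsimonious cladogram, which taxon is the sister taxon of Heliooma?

Character polarity is set by the outgroup: the derived state is whichever differs from the outgroup's state, so for spiracle pair III lost the derived state is 'absent', and for the remaining characters it is 'present'.
Only Euryina, Heliooma, and Xiphina show the derived state 'present' for hollow quills, supporting them as a clade.
chelicerae fused (derived state 'present') is unique to Xiphina (autapomorphy; uninformative for grouping).
All ingroup taxa share the derived state 'present' for book lungs; it defines the ingroup but does not resolve relationships within it.
nectar spur (derived state 'present') is unique to Stenilis (autapomorphy; uninformative for grouping).
spiracle pair III lost: derived state 'absent' in Heliooma and Xiphina only — synapomorphy for {Heliooma, Xiphina}.
sclerotic ring (derived state 'present') is shared by Dromodon, Euryina, Heliooma, Telis, and Xiphina — a synapomorphy uniting that clade.
asymmetric ears (derived state 'present') is shared by Dromodon and Telis — a synapomorphy uniting that clade.
Most parsimonious ingroup topology: (((Euryina,(Xiphina,Heliooma)),(Dromodon,Telis)),Stenilis).
Heliooma and Xiphina form a cherry on this tree, so they are sister taxa.

Xiphina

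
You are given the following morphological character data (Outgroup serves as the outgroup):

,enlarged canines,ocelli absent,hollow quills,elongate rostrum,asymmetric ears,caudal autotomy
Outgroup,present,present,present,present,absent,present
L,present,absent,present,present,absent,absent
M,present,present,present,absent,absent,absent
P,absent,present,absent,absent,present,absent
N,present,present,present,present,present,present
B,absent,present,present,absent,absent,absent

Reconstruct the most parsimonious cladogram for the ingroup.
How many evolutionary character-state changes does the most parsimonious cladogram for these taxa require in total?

Character polarity is set by the outgroup: the derived state is whichever differs from the outgroup's state, so for enlarged canines, ocelli absent, hollow quills, elongate rostrum, caudal autotomy the derived state is 'absent', and for the remaining characters it is 'present'.
enlarged canines (derived state 'absent') is shared by B and P — a synapomorphy uniting that clade.
ocelli absent (derived state 'absent') is unique to L (autapomorphy; uninformative for grouping).
hollow quills (derived state 'absent') is unique to P (autapomorphy; uninformative for grouping).
Only B, M, and P show the derived state 'absent' for elongate rostrum, supporting them as a clade.
asymmetric ears (state 'present') occurs in N and P but conflicts with the nesting implied by the other characters — most parsimoniously interpreted as homoplasy.
caudal autotomy (derived state 'absent') is shared by B, L, M, and P — a synapomorphy uniting that clade.
Most parsimonious ingroup topology: ((L,(M,(P,B))),N).
Changes per character on this tree: enlarged canines: 1; ocelli absent: 1; hollow quills: 1; elongate rostrum: 1; asymmetric ears: 2; caudal autotomy: 1.
Total = 7.

7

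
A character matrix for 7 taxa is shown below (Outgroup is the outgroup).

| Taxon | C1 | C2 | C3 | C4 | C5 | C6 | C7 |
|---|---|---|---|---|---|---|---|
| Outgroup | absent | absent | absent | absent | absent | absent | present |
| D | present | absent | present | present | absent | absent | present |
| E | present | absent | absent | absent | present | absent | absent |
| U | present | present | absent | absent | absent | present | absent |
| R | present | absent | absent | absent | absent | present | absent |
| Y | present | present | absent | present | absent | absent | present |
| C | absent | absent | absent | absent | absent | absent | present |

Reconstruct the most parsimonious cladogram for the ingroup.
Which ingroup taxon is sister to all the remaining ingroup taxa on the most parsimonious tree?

Character polarity is set by the outgroup: the derived state is whichever differs from the outgroup's state, so for C7 the derived state is 'absent', and for the remaining characters it is 'present'.
C1 (derived state 'present') is shared by D, E, R, U, and Y — a synapomorphy uniting that clade.
C2 groups U and Y, which is incompatible with the clades supported by the remaining characters; treating it as convergent (homoplasy) costs fewer steps than any alternative tree.
C3 (derived state 'present') is unique to D (autapomorphy; uninformative for grouping).
Only D and Y show the derived state 'present' for C4, supporting them as a clade.
C5 (derived state 'present') is unique to E (autapomorphy; uninformative for grouping).
C6: derived state 'present' in R and U only — synapomorphy for {R, U}.
C7: derived state 'absent' in E, R, and U only — synapomorphy for {E, R, U}.
Most parsimonious ingroup topology: (((D,Y),(E,(U,R))),C).
C is sister to the clade containing all other ingroup taxa, so it is the earliest-diverging (most basal) ingroup lineage.

C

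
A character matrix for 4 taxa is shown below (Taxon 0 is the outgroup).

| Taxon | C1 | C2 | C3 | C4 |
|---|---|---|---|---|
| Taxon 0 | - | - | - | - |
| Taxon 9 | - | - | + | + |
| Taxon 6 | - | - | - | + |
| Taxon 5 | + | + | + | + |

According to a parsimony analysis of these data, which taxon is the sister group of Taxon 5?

The outgroup has state '-' for every character, so '+' is the derived state throughout.
C1 (derived state '+') is unique to Taxon 5 (autapomorphy; uninformative for grouping).
C2: derived state '+' in Taxon 5 only — an autapomorphy, so it tells us nothing about relationships among taxa.
C3: derived state '+' in Taxon 5 and Taxon 9 only — synapomorphy for {Taxon 5, Taxon 9}.
All ingroup taxa share the derived state '+' for C4; it defines the ingroup but does not resolve relationships within it.
Most parsimonious ingroup topology: ((Taxon 9,Taxon 5),Taxon 6).
Taxon 5 and Taxon 9 form a cherry on this tree, so they are sister taxa.

Taxon 9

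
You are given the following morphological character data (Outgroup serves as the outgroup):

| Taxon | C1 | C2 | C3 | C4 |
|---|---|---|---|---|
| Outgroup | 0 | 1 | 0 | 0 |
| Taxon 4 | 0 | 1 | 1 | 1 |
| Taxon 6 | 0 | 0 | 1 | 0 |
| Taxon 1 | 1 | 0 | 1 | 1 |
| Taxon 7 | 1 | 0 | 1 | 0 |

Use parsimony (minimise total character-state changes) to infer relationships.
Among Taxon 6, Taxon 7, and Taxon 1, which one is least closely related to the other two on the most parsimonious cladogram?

Taxon 6

Character polarity is set by the outgroup: the derived state is whichever differs from the outgroup's state, so for C2 the derived state is '0', and for the remaining characters it is '1'.
Only Taxon 1 and Taxon 7 show the derived state '1' for C1, supporting them as a clade.
Only Taxon 1, Taxon 6, and Taxon 7 show the derived state '0' for C2, supporting them as a clade.
All ingroup taxa share the derived state '1' for C3; it defines the ingroup but does not resolve relationships within it.
C4 groups Taxon 1 and Taxon 4, which is incompatible with the clades supported by the remaining characters; treating it as convergent (homoplasy) costs fewer steps than any alternative tree.
Most parsimonious ingroup topology: (Taxon 4,(Taxon 6,(Taxon 1,Taxon 7))).
Taxon 1 and Taxon 7 share a more recent common ancestor with each other than either does with Taxon 6, so Taxon 6 is the least closely related of the three.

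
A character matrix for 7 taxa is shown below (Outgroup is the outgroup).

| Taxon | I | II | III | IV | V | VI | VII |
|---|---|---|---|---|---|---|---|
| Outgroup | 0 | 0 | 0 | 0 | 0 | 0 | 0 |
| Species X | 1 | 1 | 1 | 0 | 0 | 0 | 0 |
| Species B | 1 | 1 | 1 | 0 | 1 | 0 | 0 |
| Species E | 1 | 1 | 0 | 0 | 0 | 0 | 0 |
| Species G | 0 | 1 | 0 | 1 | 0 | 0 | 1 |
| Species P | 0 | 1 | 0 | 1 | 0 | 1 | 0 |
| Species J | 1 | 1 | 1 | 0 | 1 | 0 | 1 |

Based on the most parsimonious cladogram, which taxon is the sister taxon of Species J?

Species B

The outgroup has state '0' for every character, so '1' is the derived state throughout.
Only Species B, Species E, Species J, and Species X show the derived state '1' for I, supporting them as a clade.
All ingroup taxa share the derived state '1' for II; it defines the ingroup but does not resolve relationships within it.
III: derived state '1' in Species B, Species J, and Species X only — synapomorphy for {Species B, Species J, Species X}.
Only Species G and Species P show the derived state '1' for IV, supporting them as a clade.
V (derived state '1') is shared by Species B and Species J — a synapomorphy uniting that clade.
VI (derived state '1') is unique to Species P (autapomorphy; uninformative for grouping).
VII groups Species G and Species J, which is incompatible with the clades supported by the remaining characters; treating it as convergent (homoplasy) costs fewer steps than any alternative tree.
Most parsimonious ingroup topology: (((Species X,(Species B,Species J)),Species E),(Species G,Species P)).
Species J and Species B form a cherry on this tree, so they are sister taxa.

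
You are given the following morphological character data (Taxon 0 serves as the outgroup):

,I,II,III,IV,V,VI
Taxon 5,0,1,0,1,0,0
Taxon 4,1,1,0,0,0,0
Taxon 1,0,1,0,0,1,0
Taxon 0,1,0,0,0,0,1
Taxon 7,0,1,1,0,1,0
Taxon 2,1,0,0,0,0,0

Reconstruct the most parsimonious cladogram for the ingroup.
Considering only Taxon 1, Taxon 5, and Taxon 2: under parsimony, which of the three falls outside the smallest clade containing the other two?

Character polarity is set by the outgroup: the derived state is whichever differs from the outgroup's state, so for I, VI the derived state is '0', and for the remaining characters it is '1'.
I: derived state '0' in Taxon 1, Taxon 5, and Taxon 7 only — synapomorphy for {Taxon 1, Taxon 5, Taxon 7}.
Only Taxon 1, Taxon 4, Taxon 5, and Taxon 7 show the derived state '1' for II, supporting them as a clade.
III (derived state '1') is unique to Taxon 7 (autapomorphy; uninformative for grouping).
IV: derived state '1' in Taxon 5 only — an autapomorphy, so it tells us nothing about relationships among taxa.
V: derived state '1' in Taxon 1 and Taxon 7 only — synapomorphy for {Taxon 1, Taxon 7}.
VI (derived state '0') is shared by all ingroup taxa — unites the whole ingroup.
Most parsimonious ingroup topology: (((Taxon 5,(Taxon 1,Taxon 7)),Taxon 4),Taxon 2).
Taxon 1 and Taxon 5 share a more recent common ancestor with each other than either does with Taxon 2, so Taxon 2 is the least closely related of the three.

Taxon 2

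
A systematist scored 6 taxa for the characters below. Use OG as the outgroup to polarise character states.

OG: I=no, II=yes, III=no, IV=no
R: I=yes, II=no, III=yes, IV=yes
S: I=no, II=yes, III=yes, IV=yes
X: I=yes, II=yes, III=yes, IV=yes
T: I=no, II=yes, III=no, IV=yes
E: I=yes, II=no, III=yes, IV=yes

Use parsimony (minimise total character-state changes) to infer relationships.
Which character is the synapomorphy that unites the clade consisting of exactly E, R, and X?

Character polarity is set by the outgroup: the derived state is whichever differs from the outgroup's state, so for II the derived state is 'no', and for the remaining characters it is 'yes'.
Only E, R, and X show the derived state 'yes' for I, supporting them as a clade.
II: derived state 'no' in E and R only — synapomorphy for {E, R}.
III (derived state 'yes') is shared by E, R, S, and X — a synapomorphy uniting that clade.
All ingroup taxa share the derived state 'yes' for IV; it defines the ingroup but does not resolve relationships within it.
Most parsimonious ingroup topology: ((((R,E),X),S),T).
The clade {E, R, X} is supported by I: its derived state 'yes' occurs in exactly those taxa and in no other taxon (including the outgroup).

I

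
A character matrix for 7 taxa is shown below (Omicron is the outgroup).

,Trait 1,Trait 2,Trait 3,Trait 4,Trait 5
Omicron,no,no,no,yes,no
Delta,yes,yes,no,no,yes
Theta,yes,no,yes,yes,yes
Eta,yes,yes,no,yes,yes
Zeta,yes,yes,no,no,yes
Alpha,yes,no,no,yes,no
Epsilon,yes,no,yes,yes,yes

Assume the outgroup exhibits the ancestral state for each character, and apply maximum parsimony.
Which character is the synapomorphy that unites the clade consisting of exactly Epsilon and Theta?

Trait 3

Character polarity is set by the outgroup: the derived state is whichever differs from the outgroup's state, so for Trait 4 the derived state is 'no', and for the remaining characters it is 'yes'.
All ingroup taxa share the derived state 'yes' for Trait 1; it defines the ingroup but does not resolve relationships within it.
Trait 2: derived state 'yes' in Delta, Eta, and Zeta only — synapomorphy for {Delta, Eta, Zeta}.
Trait 3 (derived state 'yes') is shared by Epsilon and Theta — a synapomorphy uniting that clade.
Only Delta and Zeta show the derived state 'no' for Trait 4, supporting them as a clade.
Trait 5 (derived state 'yes') is shared by Delta, Epsilon, Eta, Theta, and Zeta — a synapomorphy uniting that clade.
Most parsimonious ingroup topology: ((((Delta,Zeta),Eta),(Theta,Epsilon)),Alpha).
The clade {Epsilon, Theta} is supported by Trait 3: its derived state 'yes' occurs in exactly those taxa and in no other taxon (including the outgroup).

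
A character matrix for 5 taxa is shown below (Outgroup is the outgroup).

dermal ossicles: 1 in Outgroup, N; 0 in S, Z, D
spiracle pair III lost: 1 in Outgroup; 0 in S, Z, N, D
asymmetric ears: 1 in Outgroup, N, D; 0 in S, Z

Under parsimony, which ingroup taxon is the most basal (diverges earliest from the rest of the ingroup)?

N

The outgroup has state '1' for every character, so '0' is the derived state throughout.
dermal ossicles: derived state '0' in D, S, and Z only — synapomorphy for {D, S, Z}.
All ingroup taxa share the derived state '0' for spiracle pair III lost; it defines the ingroup but does not resolve relationships within it.
asymmetric ears (derived state '0') is shared by S and Z — a synapomorphy uniting that clade.
Most parsimonious ingroup topology: (((S,Z),D),N).
N is sister to the clade containing all other ingroup taxa, so it is the earliest-diverging (most basal) ingroup lineage.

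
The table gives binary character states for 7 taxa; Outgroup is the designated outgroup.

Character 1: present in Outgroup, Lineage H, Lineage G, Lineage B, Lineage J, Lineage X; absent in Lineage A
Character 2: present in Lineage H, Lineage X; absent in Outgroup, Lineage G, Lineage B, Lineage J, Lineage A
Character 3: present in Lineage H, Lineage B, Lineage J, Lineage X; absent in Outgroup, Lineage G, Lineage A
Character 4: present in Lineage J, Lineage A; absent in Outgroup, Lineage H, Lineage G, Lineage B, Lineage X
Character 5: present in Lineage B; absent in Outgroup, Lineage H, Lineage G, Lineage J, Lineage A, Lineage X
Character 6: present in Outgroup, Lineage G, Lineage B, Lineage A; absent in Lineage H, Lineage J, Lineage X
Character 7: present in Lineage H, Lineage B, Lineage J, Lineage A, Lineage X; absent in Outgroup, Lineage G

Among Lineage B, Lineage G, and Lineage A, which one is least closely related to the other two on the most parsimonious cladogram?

Character polarity is set by the outgroup: the derived state is whichever differs from the outgroup's state, so for Character 1, Character 6 the derived state is 'absent', and for the remaining characters it is 'present'.
Character 1: derived state 'absent' in Lineage A only — an autapomorphy, so it tells us nothing about relationships among taxa.
Character 2 (derived state 'present') is shared by Lineage H and Lineage X — a synapomorphy uniting that clade.
Only Lineage B, Lineage H, Lineage J, and Lineage X show the derived state 'present' for Character 3, supporting them as a clade.
Character 4 (state 'present') occurs in Lineage A and Lineage J but conflicts with the nesting implied by the other characters — most parsimoniously interpreted as homoplasy.
Character 5 (derived state 'present') is unique to Lineage B (autapomorphy; uninformative for grouping).
Character 6 (derived state 'absent') is shared by Lineage H, Lineage J, and Lineage X — a synapomorphy uniting that clade.
Character 7 (derived state 'present') is shared by Lineage A, Lineage B, Lineage H, Lineage J, and Lineage X — a synapomorphy uniting that clade.
Most parsimonious ingroup topology: (((((Lineage H,Lineage X),Lineage J),Lineage B),Lineage A),Lineage G).
Lineage B and Lineage A share a more recent common ancestor with each other than either does with Lineage G, so Lineage G is the least closely related of the three.

Lineage G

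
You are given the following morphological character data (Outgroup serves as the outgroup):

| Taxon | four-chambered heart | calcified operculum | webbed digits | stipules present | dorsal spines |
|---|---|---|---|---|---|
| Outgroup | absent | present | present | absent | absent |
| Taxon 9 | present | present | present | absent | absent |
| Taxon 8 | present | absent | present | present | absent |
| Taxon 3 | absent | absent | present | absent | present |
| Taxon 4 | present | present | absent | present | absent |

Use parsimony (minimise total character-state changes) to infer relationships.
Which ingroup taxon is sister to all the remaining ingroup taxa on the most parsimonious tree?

Character polarity is set by the outgroup: the derived state is whichever differs from the outgroup's state, so for calcified operculum, webbed digits the derived state is 'absent', and for the remaining characters it is 'present'.
Only Taxon 4, Taxon 8, and Taxon 9 show the derived state 'present' for four-chambered heart, supporting them as a clade.
calcified operculum (state 'absent') occurs in Taxon 3 and Taxon 8 but conflicts with the nesting implied by the other characters — most parsimoniously interpreted as homoplasy.
webbed digits (derived state 'absent') is unique to Taxon 4 (autapomorphy; uninformative for grouping).
Only Taxon 4 and Taxon 8 show the derived state 'present' for stipules present, supporting them as a clade.
dorsal spines: derived state 'present' in Taxon 3 only — an autapomorphy, so it tells us nothing about relationships among taxa.
Most parsimonious ingroup topology: ((Taxon 9,(Taxon 8,Taxon 4)),Taxon 3).
Taxon 3 is sister to the clade containing all other ingroup taxa, so it is the earliest-diverging (most basal) ingroup lineage.

Taxon 3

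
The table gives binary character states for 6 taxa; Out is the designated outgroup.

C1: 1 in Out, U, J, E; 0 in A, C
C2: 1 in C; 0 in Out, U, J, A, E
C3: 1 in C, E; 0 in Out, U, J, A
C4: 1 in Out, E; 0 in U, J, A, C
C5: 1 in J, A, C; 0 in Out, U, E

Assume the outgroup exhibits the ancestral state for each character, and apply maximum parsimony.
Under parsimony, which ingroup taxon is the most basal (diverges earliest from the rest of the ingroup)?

E

Character polarity is set by the outgroup: the derived state is whichever differs from the outgroup's state, so for C1, C4 the derived state is '0', and for the remaining characters it is '1'.
Only A and C show the derived state '0' for C1, supporting them as a clade.
C2: derived state '1' in C only — an autapomorphy, so it tells us nothing about relationships among taxa.
C3 groups C and E, which is incompatible with the clades supported by the remaining characters; treating it as convergent (homoplasy) costs fewer steps than any alternative tree.
C4: derived state '0' in A, C, J, and U only — synapomorphy for {A, C, J, U}.
Only A, C, and J show the derived state '1' for C5, supporting them as a clade.
Most parsimonious ingroup topology: ((U,(J,(A,C))),E).
E is sister to the clade containing all other ingroup taxa, so it is the earliest-diverging (most basal) ingroup lineage.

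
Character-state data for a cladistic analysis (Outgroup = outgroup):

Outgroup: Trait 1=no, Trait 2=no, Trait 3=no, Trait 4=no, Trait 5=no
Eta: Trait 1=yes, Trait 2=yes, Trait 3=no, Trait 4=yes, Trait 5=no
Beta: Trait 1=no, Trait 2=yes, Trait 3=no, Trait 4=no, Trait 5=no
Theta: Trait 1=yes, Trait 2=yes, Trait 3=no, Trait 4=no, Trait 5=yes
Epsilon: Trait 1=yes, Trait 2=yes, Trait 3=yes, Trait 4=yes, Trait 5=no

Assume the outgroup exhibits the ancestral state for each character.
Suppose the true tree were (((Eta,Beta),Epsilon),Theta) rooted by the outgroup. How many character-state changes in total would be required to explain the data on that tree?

Map each character onto (((Eta,Beta),Epsilon),Theta) (rooted by Outgroup) and count the minimum state changes it requires (Fitch parsimony):
Trait 1: 2; Trait 2: 1; Trait 3: 1; Trait 4: 2; Trait 5: 1.
Total tree length = 7.

7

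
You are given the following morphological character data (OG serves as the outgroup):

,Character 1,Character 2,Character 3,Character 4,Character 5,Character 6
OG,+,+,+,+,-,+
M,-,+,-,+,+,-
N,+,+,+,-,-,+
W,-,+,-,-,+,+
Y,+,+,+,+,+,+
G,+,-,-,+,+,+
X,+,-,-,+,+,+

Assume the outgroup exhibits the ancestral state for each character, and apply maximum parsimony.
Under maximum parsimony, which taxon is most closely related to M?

Character polarity is set by the outgroup: the derived state is whichever differs from the outgroup's state, so for Character 1, Character 2, Character 3, Character 4, Character 6 the derived state is '-', and for the remaining characters it is '+'.
Character 1 (derived state '-') is shared by M and W — a synapomorphy uniting that clade.
Only G and X show the derived state '-' for Character 2, supporting them as a clade.
Character 3: derived state '-' in G, M, W, and X only — synapomorphy for {G, M, W, X}.
Character 4 (state '-') occurs in N and W but conflicts with the nesting implied by the other characters — most parsimoniously interpreted as homoplasy.
Only G, M, W, X, and Y show the derived state '+' for Character 5, supporting them as a clade.
Character 6 (derived state '-') is unique to M (autapomorphy; uninformative for grouping).
Most parsimonious ingroup topology: ((((M,W),(G,X)),Y),N).
M and W form a cherry on this tree, so they are sister taxa.

W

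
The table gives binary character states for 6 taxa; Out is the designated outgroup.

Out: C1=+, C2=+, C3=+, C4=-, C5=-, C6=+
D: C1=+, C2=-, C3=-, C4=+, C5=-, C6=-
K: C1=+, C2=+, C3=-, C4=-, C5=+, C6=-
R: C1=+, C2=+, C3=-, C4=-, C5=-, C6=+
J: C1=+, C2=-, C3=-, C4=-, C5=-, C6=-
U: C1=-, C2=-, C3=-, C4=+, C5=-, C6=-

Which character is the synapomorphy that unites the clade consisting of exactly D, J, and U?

C2

Character polarity is set by the outgroup: the derived state is whichever differs from the outgroup's state, so for C1, C2, C3, C6 the derived state is '-', and for the remaining characters it is '+'.
C1: derived state '-' in U only — an autapomorphy, so it tells us nothing about relationships among taxa.
Only D, J, and U show the derived state '-' for C2, supporting them as a clade.
C3 (derived state '-') is shared by all ingroup taxa — unites the whole ingroup.
Only D and U show the derived state '+' for C4, supporting them as a clade.
C5 (derived state '+') is unique to K (autapomorphy; uninformative for grouping).
C6 (derived state '-') is shared by D, J, K, and U — a synapomorphy uniting that clade.
Most parsimonious ingroup topology: ((((D,U),J),K),R).
The clade {D, J, U} is supported by C2: its derived state '-' occurs in exactly those taxa and in no other taxon (including the outgroup).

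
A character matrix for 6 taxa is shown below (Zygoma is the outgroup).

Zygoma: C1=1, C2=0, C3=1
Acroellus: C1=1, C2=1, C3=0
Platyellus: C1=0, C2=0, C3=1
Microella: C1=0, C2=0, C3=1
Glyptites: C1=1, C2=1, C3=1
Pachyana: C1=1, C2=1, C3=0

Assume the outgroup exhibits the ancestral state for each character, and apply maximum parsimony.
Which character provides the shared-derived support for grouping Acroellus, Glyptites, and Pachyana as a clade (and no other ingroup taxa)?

Character polarity is set by the outgroup: the derived state is whichever differs from the outgroup's state, so for C1, C3 the derived state is '0', and for the remaining characters it is '1'.
C1: derived state '0' in Microella and Platyellus only — synapomorphy for {Microella, Platyellus}.
C2: derived state '1' in Acroellus, Glyptites, and Pachyana only — synapomorphy for {Acroellus, Glyptites, Pachyana}.
C3: derived state '0' in Acroellus and Pachyana only — synapomorphy for {Acroellus, Pachyana}.
Most parsimonious ingroup topology: (((Acroellus,Pachyana),Glyptites),(Platyellus,Microella)).
The clade {Acroellus, Glyptites, Pachyana} is supported by C2: its derived state '1' occurs in exactly those taxa and in no other taxon (including the outgroup).

C2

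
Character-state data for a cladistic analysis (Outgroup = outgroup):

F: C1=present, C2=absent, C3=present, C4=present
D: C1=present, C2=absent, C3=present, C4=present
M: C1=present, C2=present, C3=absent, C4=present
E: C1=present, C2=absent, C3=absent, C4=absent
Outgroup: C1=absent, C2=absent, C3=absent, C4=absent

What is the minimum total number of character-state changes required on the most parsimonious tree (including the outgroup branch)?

The outgroup has state 'absent' for every character, so 'present' is the derived state throughout.
C1 (derived state 'present') is shared by all ingroup taxa — unites the whole ingroup.
C2 (derived state 'present') is unique to M (autapomorphy; uninformative for grouping).
Only D and F show the derived state 'present' for C3, supporting them as a clade.
C4: derived state 'present' in D, F, and M only — synapomorphy for {D, F, M}.
Most parsimonious ingroup topology: ((M,(D,F)),E).
Changes per character on this tree: C1: 1; C2: 1; C3: 1; C4: 1.
Total = 4.

4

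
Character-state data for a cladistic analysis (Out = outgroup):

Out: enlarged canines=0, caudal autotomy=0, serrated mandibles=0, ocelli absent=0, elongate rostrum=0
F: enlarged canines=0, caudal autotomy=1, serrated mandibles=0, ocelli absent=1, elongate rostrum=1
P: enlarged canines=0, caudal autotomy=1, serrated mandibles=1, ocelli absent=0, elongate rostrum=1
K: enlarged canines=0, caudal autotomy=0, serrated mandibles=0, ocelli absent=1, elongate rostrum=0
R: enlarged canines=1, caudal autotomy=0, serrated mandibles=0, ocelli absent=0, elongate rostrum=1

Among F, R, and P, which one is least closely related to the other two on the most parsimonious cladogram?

The outgroup has state '0' for every character, so '1' is the derived state throughout.
enlarged canines: derived state '1' in R only — an autapomorphy, so it tells us nothing about relationships among taxa.
Only F and P show the derived state '1' for caudal autotomy, supporting them as a clade.
serrated mandibles: derived state '1' in P only — an autapomorphy, so it tells us nothing about relationships among taxa.
ocelli absent (state '1') occurs in F and K but conflicts with the nesting implied by the other characters — most parsimoniously interpreted as homoplasy.
elongate rostrum (derived state '1') is shared by F, P, and R — a synapomorphy uniting that clade.
Most parsimonious ingroup topology: (((F,P),R),K).
P and F share a more recent common ancestor with each other than either does with R, so R is the least closely related of the three.

R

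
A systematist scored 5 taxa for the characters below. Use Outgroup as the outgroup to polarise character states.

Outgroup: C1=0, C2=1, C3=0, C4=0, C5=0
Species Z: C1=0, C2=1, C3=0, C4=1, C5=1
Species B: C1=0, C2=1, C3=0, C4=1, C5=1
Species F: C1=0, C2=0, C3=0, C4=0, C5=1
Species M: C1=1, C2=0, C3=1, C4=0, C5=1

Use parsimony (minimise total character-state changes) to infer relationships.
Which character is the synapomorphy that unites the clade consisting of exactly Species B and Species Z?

C4

Character polarity is set by the outgroup: the derived state is whichever differs from the outgroup's state, so for C2 the derived state is '0', and for the remaining characters it is '1'.
C1: derived state '1' in Species M only — an autapomorphy, so it tells us nothing about relationships among taxa.
C2: derived state '0' in Species F and Species M only — synapomorphy for {Species F, Species M}.
C3 (derived state '1') is unique to Species M (autapomorphy; uninformative for grouping).
Only Species B and Species Z show the derived state '1' for C4, supporting them as a clade.
All ingroup taxa share the derived state '1' for C5; it defines the ingroup but does not resolve relationships within it.
Most parsimonious ingroup topology: ((Species Z,Species B),(Species F,Species M)).
The clade {Species B, Species Z} is supported by C4: its derived state '1' occurs in exactly those taxa and in no other taxon (including the outgroup).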